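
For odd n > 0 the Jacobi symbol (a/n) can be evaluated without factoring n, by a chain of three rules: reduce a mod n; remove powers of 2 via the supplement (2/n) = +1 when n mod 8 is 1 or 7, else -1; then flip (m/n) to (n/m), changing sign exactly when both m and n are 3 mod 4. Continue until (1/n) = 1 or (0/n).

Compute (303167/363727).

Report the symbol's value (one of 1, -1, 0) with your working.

reciprocity: (303167/363727) = -1·(363727/303167) since 303167 mod 4 = 3, 363727 mod 4 = 3; sign now -1
(363727/303167) = (60560/303167)   [reduce mod 303167]
60560 = 2^4·3785; (2/303167) = +1 since 303167 mod 8 = 7, so (60560/303167) = (+1)^4·(3785/303167); sign now -1
reciprocity: (3785/303167) = +1·(303167/3785) since 3785 mod 4 = 1, 303167 mod 4 = 3; sign now -1
(303167/3785) = (367/3785)   [reduce mod 3785]
reciprocity: (367/3785) = +1·(3785/367) since 367 mod 4 = 3, 3785 mod 4 = 1; sign now -1
(3785/367) = (115/367)   [reduce mod 367]
reciprocity: (115/367) = -1·(367/115) since 115 mod 4 = 3, 367 mod 4 = 3; sign now +1
(367/115) = (22/115)   [reduce mod 115]
22 = 2^1·11; (2/115) = -1 since 115 mod 8 = 3, so (22/115) = (-1)^1·(11/115); sign now -1
reciprocity: (11/115) = -1·(115/11) since 11 mod 4 = 3, 115 mod 4 = 3; sign now +1
(115/11) = (5/11)   [reduce mod 11]
reciprocity: (5/11) = +1·(11/5) since 5 mod 4 = 1, 11 mod 4 = 3; sign now +1
(11/5) = (1/5)   [reduce mod 5]
(1/5) = 1; final value = sign = +1

1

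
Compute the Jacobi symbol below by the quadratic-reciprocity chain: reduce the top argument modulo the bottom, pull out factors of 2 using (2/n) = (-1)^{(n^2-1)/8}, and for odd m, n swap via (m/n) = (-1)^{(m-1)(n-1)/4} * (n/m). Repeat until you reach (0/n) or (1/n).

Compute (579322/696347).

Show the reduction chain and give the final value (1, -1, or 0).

factor out 2^1: 579322 = 2^1·289661; with 696347 mod 8 = 3, (2/696347) = -1; sign now -1; continue with (289661/696347)
flip (289661/696347) -> (696347/289661): both odd, 289661 mod 4 = 1, 696347 mod 4 = 3, so the flip contributes +1; sign now -1
(696347/289661): 696347 mod 289661 = 117025, so (696347/289661) = (117025/289661)
flip (117025/289661) -> (289661/117025): both odd, 117025 mod 4 = 1, 289661 mod 4 = 1, so the flip contributes +1; sign now -1
(289661/117025): 289661 mod 117025 = 55611, so (289661/117025) = (55611/117025)
flip (55611/117025) -> (117025/55611): both odd, 55611 mod 4 = 3, 117025 mod 4 = 1, so the flip contributes +1; sign now -1
(117025/55611): 117025 mod 55611 = 5803, so (117025/55611) = (5803/55611)
flip (5803/55611) -> (55611/5803): both odd, 5803 mod 4 = 3, 55611 mod 4 = 3, so the flip contributes -1; sign now +1
(55611/5803): 55611 mod 5803 = 3384, so (55611/5803) = (3384/5803)
factor out 2^3: 3384 = 2^3·423; with 5803 mod 8 = 3, (2/5803) = -1; sign now -1; continue with (423/5803)
flip (423/5803) -> (5803/423): both odd, 423 mod 4 = 3, 5803 mod 4 = 3, so the flip contributes -1; sign now +1
(5803/423): 5803 mod 423 = 304, so (5803/423) = (304/423)
factor out 2^4: 304 = 2^4·19; with 423 mod 8 = 7, (2/423) = +1; sign now +1; continue with (19/423)
flip (19/423) -> (423/19): both odd, 19 mod 4 = 3, 423 mod 4 = 3, so the flip contributes -1; sign now -1
(423/19): 423 mod 19 = 5, so (423/19) = (5/19)
flip (5/19) -> (19/5): both odd, 5 mod 4 = 1, 19 mod 4 = 3, so the flip contributes +1; sign now -1
(19/5): 19 mod 5 = 4, so (19/5) = (4/5)
factor out 2^2: 4 = 2^2·1; with 5 mod 8 = 5, (2/5) = -1; sign now -1; continue with (1/5)
reached (1/5) = 1, so the symbol is -1

-1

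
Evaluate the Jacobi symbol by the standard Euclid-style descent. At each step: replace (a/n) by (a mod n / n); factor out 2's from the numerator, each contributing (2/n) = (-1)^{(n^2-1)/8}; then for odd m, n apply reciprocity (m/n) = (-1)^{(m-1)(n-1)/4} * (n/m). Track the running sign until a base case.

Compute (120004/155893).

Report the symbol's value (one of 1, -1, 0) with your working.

1

120004 = 2^2·30001; (2/155893) = -1 since 155893 mod 8 = 5, so (120004/155893) = (-1)^2·(30001/155893); sign now +1
reciprocity: (30001/155893) = +1·(155893/30001) since 30001 mod 4 = 1, 155893 mod 4 = 1; sign now +1
(155893/30001) = (5888/30001)   [reduce mod 30001]
5888 = 2^8·23; (2/30001) = +1 since 30001 mod 8 = 1, so (5888/30001) = (+1)^8·(23/30001); sign now +1
reciprocity: (23/30001) = +1·(30001/23) since 23 mod 4 = 3, 30001 mod 4 = 1; sign now +1
(30001/23) = (9/23)   [reduce mod 23]
reciprocity: (9/23) = +1·(23/9) since 9 mod 4 = 1, 23 mod 4 = 3; sign now +1
(23/9) = (5/9)   [reduce mod 9]
reciprocity: (5/9) = +1·(9/5) since 5 mod 4 = 1, 9 mod 4 = 1; sign now +1
(9/5) = (4/5)   [reduce mod 5]
4 = 2^2·1; (2/5) = -1 since 5 mod 8 = 5, so (4/5) = (-1)^2·(1/5); sign now +1
(1/5) = 1; final value = sign = +1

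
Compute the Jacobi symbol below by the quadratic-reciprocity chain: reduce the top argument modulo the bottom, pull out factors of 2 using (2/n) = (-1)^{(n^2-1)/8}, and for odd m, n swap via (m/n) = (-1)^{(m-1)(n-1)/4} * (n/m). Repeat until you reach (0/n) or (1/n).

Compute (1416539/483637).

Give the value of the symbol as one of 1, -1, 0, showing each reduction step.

(1416539/483637): 1416539 mod 483637 = 449265, so (1416539/483637) = (449265/483637)
flip (449265/483637) -> (483637/449265): both odd, 449265 mod 4 = 1, 483637 mod 4 = 1, so the flip contributes +1; sign now +1
(483637/449265): 483637 mod 449265 = 34372, so (483637/449265) = (34372/449265)
factor out 2^2: 34372 = 2^2·8593; with 449265 mod 8 = 1, (2/449265) = +1; sign now +1; continue with (8593/449265)
flip (8593/449265) -> (449265/8593): both odd, 8593 mod 4 = 1, 449265 mod 4 = 1, so the flip contributes +1; sign now +1
(449265/8593): 449265 mod 8593 = 2429, so (449265/8593) = (2429/8593)
flip (2429/8593) -> (8593/2429): both odd, 2429 mod 4 = 1, 8593 mod 4 = 1, so the flip contributes +1; sign now +1
(8593/2429): 8593 mod 2429 = 1306, so (8593/2429) = (1306/2429)
factor out 2^1: 1306 = 2^1·653; with 2429 mod 8 = 5, (2/2429) = -1; sign now -1; continue with (653/2429)
flip (653/2429) -> (2429/653): both odd, 653 mod 4 = 1, 2429 mod 4 = 1, so the flip contributes +1; sign now -1
(2429/653): 2429 mod 653 = 470, so (2429/653) = (470/653)
factor out 2^1: 470 = 2^1·235; with 653 mod 8 = 5, (2/653) = -1; sign now +1; continue with (235/653)
flip (235/653) -> (653/235): both odd, 235 mod 4 = 3, 653 mod 4 = 1, so the flip contributes +1; sign now +1
(653/235): 653 mod 235 = 183, so (653/235) = (183/235)
flip (183/235) -> (235/183): both odd, 183 mod 4 = 3, 235 mod 4 = 3, so the flip contributes -1; sign now -1
(235/183): 235 mod 183 = 52, so (235/183) = (52/183)
factor out 2^2: 52 = 2^2·13; with 183 mod 8 = 7, (2/183) = +1; sign now -1; continue with (13/183)
flip (13/183) -> (183/13): both odd, 13 mod 4 = 1, 183 mod 4 = 3, so the flip contributes +1; sign now -1
(183/13): 183 mod 13 = 1, so (183/13) = (1/13)
reached (1/13) = 1, so the symbol is -1

-1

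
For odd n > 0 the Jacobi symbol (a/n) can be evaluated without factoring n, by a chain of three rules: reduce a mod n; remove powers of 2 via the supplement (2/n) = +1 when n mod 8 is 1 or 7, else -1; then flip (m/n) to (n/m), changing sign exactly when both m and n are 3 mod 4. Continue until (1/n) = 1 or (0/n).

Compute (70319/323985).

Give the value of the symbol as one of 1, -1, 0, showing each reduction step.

1

flip (70319/323985) -> (323985/70319): both odd, 70319 mod 4 = 3, 323985 mod 4 = 1, so the flip contributes +1; sign now +1
(323985/70319): 323985 mod 70319 = 42709, so (323985/70319) = (42709/70319)
flip (42709/70319) -> (70319/42709): both odd, 42709 mod 4 = 1, 70319 mod 4 = 3, so the flip contributes +1; sign now +1
(70319/42709): 70319 mod 42709 = 27610, so (70319/42709) = (27610/42709)
factor out 2^1: 27610 = 2^1·13805; with 42709 mod 8 = 5, (2/42709) = -1; sign now -1; continue with (13805/42709)
flip (13805/42709) -> (42709/13805): both odd, 13805 mod 4 = 1, 42709 mod 4 = 1, so the flip contributes +1; sign now -1
(42709/13805): 42709 mod 13805 = 1294, so (42709/13805) = (1294/13805)
factor out 2^1: 1294 = 2^1·647; with 13805 mod 8 = 5, (2/13805) = -1; sign now +1; continue with (647/13805)
flip (647/13805) -> (13805/647): both odd, 647 mod 4 = 3, 13805 mod 4 = 1, so the flip contributes +1; sign now +1
(13805/647): 13805 mod 647 = 218, so (13805/647) = (218/647)
factor out 2^1: 218 = 2^1·109; with 647 mod 8 = 7, (2/647) = +1; sign now +1; continue with (109/647)
flip (109/647) -> (647/109): both odd, 109 mod 4 = 1, 647 mod 4 = 3, so the flip contributes +1; sign now +1
(647/109): 647 mod 109 = 102, so (647/109) = (102/109)
factor out 2^1: 102 = 2^1·51; with 109 mod 8 = 5, (2/109) = -1; sign now -1; continue with (51/109)
flip (51/109) -> (109/51): both odd, 51 mod 4 = 3, 109 mod 4 = 1, so the flip contributes +1; sign now -1
(109/51): 109 mod 51 = 7, so (109/51) = (7/51)
flip (7/51) -> (51/7): both odd, 7 mod 4 = 3, 51 mod 4 = 3, so the flip contributes -1; sign now +1
(51/7): 51 mod 7 = 2, so (51/7) = (2/7)
factor out 2^1: 2 = 2^1·1; with 7 mod 8 = 7, (2/7) = +1; sign now +1; continue with (1/7)
reached (1/7) = 1, so the symbol is +1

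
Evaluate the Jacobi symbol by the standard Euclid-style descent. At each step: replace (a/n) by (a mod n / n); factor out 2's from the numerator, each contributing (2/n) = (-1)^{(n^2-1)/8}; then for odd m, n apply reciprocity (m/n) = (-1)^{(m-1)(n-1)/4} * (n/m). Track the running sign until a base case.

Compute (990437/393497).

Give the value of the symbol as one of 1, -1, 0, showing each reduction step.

1

(990437/393497) = (203443/393497)   [reduce mod 393497]
reciprocity: (203443/393497) = +1·(393497/203443) since 203443 mod 4 = 3, 393497 mod 4 = 1; sign now +1
(393497/203443) = (190054/203443)   [reduce mod 203443]
190054 = 2^1·95027; (2/203443) = -1 since 203443 mod 8 = 3, so (190054/203443) = (-1)^1·(95027/203443); sign now -1
reciprocity: (95027/203443) = -1·(203443/95027) since 95027 mod 4 = 3, 203443 mod 4 = 3; sign now +1
(203443/95027) = (13389/95027)   [reduce mod 95027]
reciprocity: (13389/95027) = +1·(95027/13389) since 13389 mod 4 = 1, 95027 mod 4 = 3; sign now +1
(95027/13389) = (1304/13389)   [reduce mod 13389]
1304 = 2^3·163; (2/13389) = -1 since 13389 mod 8 = 5, so (1304/13389) = (-1)^3·(163/13389); sign now -1
reciprocity: (163/13389) = +1·(13389/163) since 163 mod 4 = 3, 13389 mod 4 = 1; sign now -1
(13389/163) = (23/163)   [reduce mod 163]
reciprocity: (23/163) = -1·(163/23) since 23 mod 4 = 3, 163 mod 4 = 3; sign now +1
(163/23) = (2/23)   [reduce mod 23]
2 = 2^1·1; (2/23) = +1 since 23 mod 8 = 7, so (2/23) = (+1)^1·(1/23); sign now +1
(1/23) = 1; final value = sign = +1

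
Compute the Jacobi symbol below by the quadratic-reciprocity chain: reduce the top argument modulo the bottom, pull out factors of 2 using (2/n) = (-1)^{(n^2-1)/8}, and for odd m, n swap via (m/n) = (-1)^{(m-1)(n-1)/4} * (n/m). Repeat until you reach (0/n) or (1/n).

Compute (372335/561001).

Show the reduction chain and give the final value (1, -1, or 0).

1

reciprocity: (372335/561001) = +1·(561001/372335) since 372335 mod 4 = 3, 561001 mod 4 = 1; sign now +1
(561001/372335) = (188666/372335)   [reduce mod 372335]
188666 = 2^1·94333; (2/372335) = +1 since 372335 mod 8 = 7, so (188666/372335) = (+1)^1·(94333/372335); sign now +1
reciprocity: (94333/372335) = +1·(372335/94333) since 94333 mod 4 = 1, 372335 mod 4 = 3; sign now +1
(372335/94333) = (89336/94333)   [reduce mod 94333]
89336 = 2^3·11167; (2/94333) = -1 since 94333 mod 8 = 5, so (89336/94333) = (-1)^3·(11167/94333); sign now -1
reciprocity: (11167/94333) = +1·(94333/11167) since 11167 mod 4 = 3, 94333 mod 4 = 1; sign now -1
(94333/11167) = (4997/11167)   [reduce mod 11167]
reciprocity: (4997/11167) = +1·(11167/4997) since 4997 mod 4 = 1, 11167 mod 4 = 3; sign now -1
(11167/4997) = (1173/4997)   [reduce mod 4997]
reciprocity: (1173/4997) = +1·(4997/1173) since 1173 mod 4 = 1, 4997 mod 4 = 1; sign now -1
(4997/1173) = (305/1173)   [reduce mod 1173]
reciprocity: (305/1173) = +1·(1173/305) since 305 mod 4 = 1, 1173 mod 4 = 1; sign now -1
(1173/305) = (258/305)   [reduce mod 305]
258 = 2^1·129; (2/305) = +1 since 305 mod 8 = 1, so (258/305) = (+1)^1·(129/305); sign now -1
reciprocity: (129/305) = +1·(305/129) since 129 mod 4 = 1, 305 mod 4 = 1; sign now -1
(305/129) = (47/129)   [reduce mod 129]
reciprocity: (47/129) = +1·(129/47) since 47 mod 4 = 3, 129 mod 4 = 1; sign now -1
(129/47) = (35/47)   [reduce mod 47]
reciprocity: (35/47) = -1·(47/35) since 35 mod 4 = 3, 47 mod 4 = 3; sign now +1
(47/35) = (12/35)   [reduce mod 35]
12 = 2^2·3; (2/35) = -1 since 35 mod 8 = 3, so (12/35) = (-1)^2·(3/35); sign now +1
reciprocity: (3/35) = -1·(35/3) since 3 mod 4 = 3, 35 mod 4 = 3; sign now -1
(35/3) = (2/3)   [reduce mod 3]
2 = 2^1·1; (2/3) = -1 since 3 mod 8 = 3, so (2/3) = (-1)^1·(1/3); sign now +1
(1/3) = 1; final value = sign = +1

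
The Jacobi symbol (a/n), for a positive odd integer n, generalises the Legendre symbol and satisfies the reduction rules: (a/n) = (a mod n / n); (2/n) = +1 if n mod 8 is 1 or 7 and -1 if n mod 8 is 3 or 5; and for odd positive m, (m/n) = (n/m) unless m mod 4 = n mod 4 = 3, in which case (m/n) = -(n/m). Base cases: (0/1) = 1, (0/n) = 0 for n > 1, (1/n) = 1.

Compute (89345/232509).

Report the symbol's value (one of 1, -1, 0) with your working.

-1

flip (89345/232509) -> (232509/89345): both odd, 89345 mod 4 = 1, 232509 mod 4 = 1, so the flip contributes +1; sign now +1
(232509/89345): 232509 mod 89345 = 53819, so (232509/89345) = (53819/89345)
flip (53819/89345) -> (89345/53819): both odd, 53819 mod 4 = 3, 89345 mod 4 = 1, so the flip contributes +1; sign now +1
(89345/53819): 89345 mod 53819 = 35526, so (89345/53819) = (35526/53819)
factor out 2^1: 35526 = 2^1·17763; with 53819 mod 8 = 3, (2/53819) = -1; sign now -1; continue with (17763/53819)
flip (17763/53819) -> (53819/17763): both odd, 17763 mod 4 = 3, 53819 mod 4 = 3, so the flip contributes -1; sign now +1
(53819/17763): 53819 mod 17763 = 530, so (53819/17763) = (530/17763)
factor out 2^1: 530 = 2^1·265; with 17763 mod 8 = 3, (2/17763) = -1; sign now -1; continue with (265/17763)
flip (265/17763) -> (17763/265): both odd, 265 mod 4 = 1, 17763 mod 4 = 3, so the flip contributes +1; sign now -1
(17763/265): 17763 mod 265 = 8, so (17763/265) = (8/265)
factor out 2^3: 8 = 2^3·1; with 265 mod 8 = 1, (2/265) = +1; sign now -1; continue with (1/265)
reached (1/265) = 1, so the symbol is -1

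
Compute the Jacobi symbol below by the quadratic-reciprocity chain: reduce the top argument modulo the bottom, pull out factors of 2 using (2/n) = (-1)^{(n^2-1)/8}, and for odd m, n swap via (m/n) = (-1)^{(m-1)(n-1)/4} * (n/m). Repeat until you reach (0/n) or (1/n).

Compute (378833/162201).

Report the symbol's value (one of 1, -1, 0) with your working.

0

(378833/162201): 378833 mod 162201 = 54431, so (378833/162201) = (54431/162201)
flip (54431/162201) -> (162201/54431): both odd, 54431 mod 4 = 3, 162201 mod 4 = 1, so the flip contributes +1; sign now +1
(162201/54431): 162201 mod 54431 = 53339, so (162201/54431) = (53339/54431)
flip (53339/54431) -> (54431/53339): both odd, 53339 mod 4 = 3, 54431 mod 4 = 3, so the flip contributes -1; sign now -1
(54431/53339): 54431 mod 53339 = 1092, so (54431/53339) = (1092/53339)
factor out 2^2: 1092 = 2^2·273; with 53339 mod 8 = 3, (2/53339) = -1; sign now -1; continue with (273/53339)
flip (273/53339) -> (53339/273): both odd, 273 mod 4 = 1, 53339 mod 4 = 3, so the flip contributes +1; sign now -1
(53339/273): 53339 mod 273 = 104, so (53339/273) = (104/273)
factor out 2^3: 104 = 2^3·13; with 273 mod 8 = 1, (2/273) = +1; sign now -1; continue with (13/273)
flip (13/273) -> (273/13): both odd, 13 mod 4 = 1, 273 mod 4 = 1, so the flip contributes +1; sign now -1
(273/13): 273 mod 13 = 0, so (273/13) = (0/13)
reached (0/13); gcd(a, n) > 1, so (0/13) = 0 and the symbol is 0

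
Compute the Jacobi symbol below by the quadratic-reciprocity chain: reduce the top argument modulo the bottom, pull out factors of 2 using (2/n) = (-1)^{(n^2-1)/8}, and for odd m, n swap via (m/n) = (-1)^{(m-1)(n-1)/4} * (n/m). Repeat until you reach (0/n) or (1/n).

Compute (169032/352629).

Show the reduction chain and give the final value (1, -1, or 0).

factor out 2^3: 169032 = 2^3·21129; with 352629 mod 8 = 5, (2/352629) = -1; sign now -1; continue with (21129/352629)
flip (21129/352629) -> (352629/21129): both odd, 21129 mod 4 = 1, 352629 mod 4 = 1, so the flip contributes +1; sign now -1
(352629/21129): 352629 mod 21129 = 14565, so (352629/21129) = (14565/21129)
flip (14565/21129) -> (21129/14565): both odd, 14565 mod 4 = 1, 21129 mod 4 = 1, so the flip contributes +1; sign now -1
(21129/14565): 21129 mod 14565 = 6564, so (21129/14565) = (6564/14565)
factor out 2^2: 6564 = 2^2·1641; with 14565 mod 8 = 5, (2/14565) = -1; sign now -1; continue with (1641/14565)
flip (1641/14565) -> (14565/1641): both odd, 1641 mod 4 = 1, 14565 mod 4 = 1, so the flip contributes +1; sign now -1
(14565/1641): 14565 mod 1641 = 1437, so (14565/1641) = (1437/1641)
flip (1437/1641) -> (1641/1437): both odd, 1437 mod 4 = 1, 1641 mod 4 = 1, so the flip contributes +1; sign now -1
(1641/1437): 1641 mod 1437 = 204, so (1641/1437) = (204/1437)
factor out 2^2: 204 = 2^2·51; with 1437 mod 8 = 5, (2/1437) = -1; sign now -1; continue with (51/1437)
flip (51/1437) -> (1437/51): both odd, 51 mod 4 = 3, 1437 mod 4 = 1, so the flip contributes +1; sign now -1
(1437/51): 1437 mod 51 = 9, so (1437/51) = (9/51)
flip (9/51) -> (51/9): both odd, 9 mod 4 = 1, 51 mod 4 = 3, so the flip contributes +1; sign now -1
(51/9): 51 mod 9 = 6, so (51/9) = (6/9)
factor out 2^1: 6 = 2^1·3; with 9 mod 8 = 1, (2/9) = +1; sign now -1; continue with (3/9)
flip (3/9) -> (9/3): both odd, 3 mod 4 = 3, 9 mod 4 = 1, so the flip contributes +1; sign now -1
(9/3): 9 mod 3 = 0, so (9/3) = (0/3)
reached (0/3); gcd(a, n) > 1, so (0/3) = 0 and the symbol is 0

0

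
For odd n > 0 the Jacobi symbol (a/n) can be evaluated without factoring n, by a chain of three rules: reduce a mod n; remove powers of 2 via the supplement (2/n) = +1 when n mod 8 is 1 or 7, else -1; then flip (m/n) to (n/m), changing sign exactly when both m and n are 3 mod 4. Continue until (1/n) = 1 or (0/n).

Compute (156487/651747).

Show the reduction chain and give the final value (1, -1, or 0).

flip (156487/651747) -> (651747/156487): both odd, 156487 mod 4 = 3, 651747 mod 4 = 3, so the flip contributes -1; sign now -1
(651747/156487): 651747 mod 156487 = 25799, so (651747/156487) = (25799/156487)
flip (25799/156487) -> (156487/25799): both odd, 25799 mod 4 = 3, 156487 mod 4 = 3, so the flip contributes -1; sign now +1
(156487/25799): 156487 mod 25799 = 1693, so (156487/25799) = (1693/25799)
flip (1693/25799) -> (25799/1693): both odd, 1693 mod 4 = 1, 25799 mod 4 = 3, so the flip contributes +1; sign now +1
(25799/1693): 25799 mod 1693 = 404, so (25799/1693) = (404/1693)
factor out 2^2: 404 = 2^2·101; with 1693 mod 8 = 5, (2/1693) = -1; sign now +1; continue with (101/1693)
flip (101/1693) -> (1693/101): both odd, 101 mod 4 = 1, 1693 mod 4 = 1, so the flip contributes +1; sign now +1
(1693/101): 1693 mod 101 = 77, so (1693/101) = (77/101)
flip (77/101) -> (101/77): both odd, 77 mod 4 = 1, 101 mod 4 = 1, so the flip contributes +1; sign now +1
(101/77): 101 mod 77 = 24, so (101/77) = (24/77)
factor out 2^3: 24 = 2^3·3; with 77 mod 8 = 5, (2/77) = -1; sign now -1; continue with (3/77)
flip (3/77) -> (77/3): both odd, 3 mod 4 = 3, 77 mod 4 = 1, so the flip contributes +1; sign now -1
(77/3): 77 mod 3 = 2, so (77/3) = (2/3)
factor out 2^1: 2 = 2^1·1; with 3 mod 8 = 3, (2/3) = -1; sign now +1; continue with (1/3)
reached (1/3) = 1, so the symbol is +1

1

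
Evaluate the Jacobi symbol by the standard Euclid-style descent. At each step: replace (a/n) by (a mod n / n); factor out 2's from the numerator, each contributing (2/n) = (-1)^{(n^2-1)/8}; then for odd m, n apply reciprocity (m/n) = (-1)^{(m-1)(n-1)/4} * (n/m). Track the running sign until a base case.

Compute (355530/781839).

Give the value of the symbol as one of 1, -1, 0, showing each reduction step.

0

355530 = 2^1·177765; (2/781839) = +1 since 781839 mod 8 = 7, so (355530/781839) = (+1)^1·(177765/781839); sign now +1
reciprocity: (177765/781839) = +1·(781839/177765) since 177765 mod 4 = 1, 781839 mod 4 = 3; sign now +1
(781839/177765) = (70779/177765)   [reduce mod 177765]
reciprocity: (70779/177765) = +1·(177765/70779) since 70779 mod 4 = 3, 177765 mod 4 = 1; sign now +1
(177765/70779) = (36207/70779)   [reduce mod 70779]
reciprocity: (36207/70779) = -1·(70779/36207) since 36207 mod 4 = 3, 70779 mod 4 = 3; sign now -1
(70779/36207) = (34572/36207)   [reduce mod 36207]
34572 = 2^2·8643; (2/36207) = +1 since 36207 mod 8 = 7, so (34572/36207) = (+1)^2·(8643/36207); sign now -1
reciprocity: (8643/36207) = -1·(36207/8643) since 8643 mod 4 = 3, 36207 mod 4 = 3; sign now +1
(36207/8643) = (1635/8643)   [reduce mod 8643]
reciprocity: (1635/8643) = -1·(8643/1635) since 1635 mod 4 = 3, 8643 mod 4 = 3; sign now -1
(8643/1635) = (468/1635)   [reduce mod 1635]
468 = 2^2·117; (2/1635) = -1 since 1635 mod 8 = 3, so (468/1635) = (-1)^2·(117/1635); sign now -1
reciprocity: (117/1635) = +1·(1635/117) since 117 mod 4 = 1, 1635 mod 4 = 3; sign now -1
(1635/117) = (114/117)   [reduce mod 117]
114 = 2^1·57; (2/117) = -1 since 117 mod 8 = 5, so (114/117) = (-1)^1·(57/117); sign now +1
reciprocity: (57/117) = +1·(117/57) since 57 mod 4 = 1, 117 mod 4 = 1; sign now +1
(117/57) = (3/57)   [reduce mod 57]
reciprocity: (3/57) = +1·(57/3) since 3 mod 4 = 3, 57 mod 4 = 1; sign now +1
(57/3) = (0/3)   [reduce mod 3]
(0/3) = 0   [gcd(a, n) > 1]; final value = 0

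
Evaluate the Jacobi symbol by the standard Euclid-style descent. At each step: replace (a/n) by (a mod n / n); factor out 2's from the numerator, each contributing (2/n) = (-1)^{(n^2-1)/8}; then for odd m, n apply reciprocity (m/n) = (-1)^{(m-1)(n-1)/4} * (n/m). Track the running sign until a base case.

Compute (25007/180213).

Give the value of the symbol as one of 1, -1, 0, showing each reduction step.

-1

flip (25007/180213) -> (180213/25007): both odd, 25007 mod 4 = 3, 180213 mod 4 = 1, so the flip contributes +1; sign now +1
(180213/25007): 180213 mod 25007 = 5164, so (180213/25007) = (5164/25007)
factor out 2^2: 5164 = 2^2·1291; with 25007 mod 8 = 7, (2/25007) = +1; sign now +1; continue with (1291/25007)
flip (1291/25007) -> (25007/1291): both odd, 1291 mod 4 = 3, 25007 mod 4 = 3, so the flip contributes -1; sign now -1
(25007/1291): 25007 mod 1291 = 478, so (25007/1291) = (478/1291)
factor out 2^1: 478 = 2^1·239; with 1291 mod 8 = 3, (2/1291) = -1; sign now +1; continue with (239/1291)
flip (239/1291) -> (1291/239): both odd, 239 mod 4 = 3, 1291 mod 4 = 3, so the flip contributes -1; sign now -1
(1291/239): 1291 mod 239 = 96, so (1291/239) = (96/239)
factor out 2^5: 96 = 2^5·3; with 239 mod 8 = 7, (2/239) = +1; sign now -1; continue with (3/239)
flip (3/239) -> (239/3): both odd, 3 mod 4 = 3, 239 mod 4 = 3, so the flip contributes -1; sign now +1
(239/3): 239 mod 3 = 2, so (239/3) = (2/3)
factor out 2^1: 2 = 2^1·1; with 3 mod 8 = 3, (2/3) = -1; sign now -1; continue with (1/3)
reached (1/3) = 1, so the symbol is -1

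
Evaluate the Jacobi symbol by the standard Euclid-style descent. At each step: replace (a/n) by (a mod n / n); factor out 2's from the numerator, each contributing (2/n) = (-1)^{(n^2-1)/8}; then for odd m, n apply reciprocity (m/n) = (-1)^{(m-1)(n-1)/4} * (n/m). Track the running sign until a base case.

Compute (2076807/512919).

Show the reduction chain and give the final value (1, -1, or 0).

0

(2076807/512919): 2076807 mod 512919 = 25131, so (2076807/512919) = (25131/512919)
flip (25131/512919) -> (512919/25131): both odd, 25131 mod 4 = 3, 512919 mod 4 = 3, so the flip contributes -1; sign now -1
(512919/25131): 512919 mod 25131 = 10299, so (512919/25131) = (10299/25131)
flip (10299/25131) -> (25131/10299): both odd, 10299 mod 4 = 3, 25131 mod 4 = 3, so the flip contributes -1; sign now +1
(25131/10299): 25131 mod 10299 = 4533, so (25131/10299) = (4533/10299)
flip (4533/10299) -> (10299/4533): both odd, 4533 mod 4 = 1, 10299 mod 4 = 3, so the flip contributes +1; sign now +1
(10299/4533): 10299 mod 4533 = 1233, so (10299/4533) = (1233/4533)
flip (1233/4533) -> (4533/1233): both odd, 1233 mod 4 = 1, 4533 mod 4 = 1, so the flip contributes +1; sign now +1
(4533/1233): 4533 mod 1233 = 834, so (4533/1233) = (834/1233)
factor out 2^1: 834 = 2^1·417; with 1233 mod 8 = 1, (2/1233) = +1; sign now +1; continue with (417/1233)
flip (417/1233) -> (1233/417): both odd, 417 mod 4 = 1, 1233 mod 4 = 1, so the flip contributes +1; sign now +1
(1233/417): 1233 mod 417 = 399, so (1233/417) = (399/417)
flip (399/417) -> (417/399): both odd, 399 mod 4 = 3, 417 mod 4 = 1, so the flip contributes +1; sign now +1
(417/399): 417 mod 399 = 18, so (417/399) = (18/399)
factor out 2^1: 18 = 2^1·9; with 399 mod 8 = 7, (2/399) = +1; sign now +1; continue with (9/399)
flip (9/399) -> (399/9): both odd, 9 mod 4 = 1, 399 mod 4 = 3, so the flip contributes +1; sign now +1
(399/9): 399 mod 9 = 3, so (399/9) = (3/9)
flip (3/9) -> (9/3): both odd, 3 mod 4 = 3, 9 mod 4 = 1, so the flip contributes +1; sign now +1
(9/3): 9 mod 3 = 0, so (9/3) = (0/3)
reached (0/3); gcd(a, n) > 1, so (0/3) = 0 and the symbol is 0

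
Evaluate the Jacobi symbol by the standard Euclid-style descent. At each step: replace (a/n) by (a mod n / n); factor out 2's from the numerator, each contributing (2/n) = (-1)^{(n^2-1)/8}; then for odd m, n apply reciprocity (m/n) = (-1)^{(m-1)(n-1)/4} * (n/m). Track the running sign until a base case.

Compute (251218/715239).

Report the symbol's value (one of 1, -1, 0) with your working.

1

251218 = 2^1·125609; (2/715239) = +1 since 715239 mod 8 = 7, so (251218/715239) = (+1)^1·(125609/715239); sign now +1
reciprocity: (125609/715239) = +1·(715239/125609) since 125609 mod 4 = 1, 715239 mod 4 = 3; sign now +1
(715239/125609) = (87194/125609)   [reduce mod 125609]
87194 = 2^1·43597; (2/125609) = +1 since 125609 mod 8 = 1, so (87194/125609) = (+1)^1·(43597/125609); sign now +1
reciprocity: (43597/125609) = +1·(125609/43597) since 43597 mod 4 = 1, 125609 mod 4 = 1; sign now +1
(125609/43597) = (38415/43597)   [reduce mod 43597]
reciprocity: (38415/43597) = +1·(43597/38415) since 38415 mod 4 = 3, 43597 mod 4 = 1; sign now +1
(43597/38415) = (5182/38415)   [reduce mod 38415]
5182 = 2^1·2591; (2/38415) = +1 since 38415 mod 8 = 7, so (5182/38415) = (+1)^1·(2591/38415); sign now +1
reciprocity: (2591/38415) = -1·(38415/2591) since 2591 mod 4 = 3, 38415 mod 4 = 3; sign now -1
(38415/2591) = (2141/2591)   [reduce mod 2591]
reciprocity: (2141/2591) = +1·(2591/2141) since 2141 mod 4 = 1, 2591 mod 4 = 3; sign now -1
(2591/2141) = (450/2141)   [reduce mod 2141]
450 = 2^1·225; (2/2141) = -1 since 2141 mod 8 = 5, so (450/2141) = (-1)^1·(225/2141); sign now +1
reciprocity: (225/2141) = +1·(2141/225) since 225 mod 4 = 1, 2141 mod 4 = 1; sign now +1
(2141/225) = (116/225)   [reduce mod 225]
116 = 2^2·29; (2/225) = +1 since 225 mod 8 = 1, so (116/225) = (+1)^2·(29/225); sign now +1
reciprocity: (29/225) = +1·(225/29) since 29 mod 4 = 1, 225 mod 4 = 1; sign now +1
(225/29) = (22/29)   [reduce mod 29]
22 = 2^1·11; (2/29) = -1 since 29 mod 8 = 5, so (22/29) = (-1)^1·(11/29); sign now -1
reciprocity: (11/29) = +1·(29/11) since 11 mod 4 = 3, 29 mod 4 = 1; sign now -1
(29/11) = (7/11)   [reduce mod 11]
reciprocity: (7/11) = -1·(11/7) since 7 mod 4 = 3, 11 mod 4 = 3; sign now +1
(11/7) = (4/7)   [reduce mod 7]
4 = 2^2·1; (2/7) = +1 since 7 mod 8 = 7, so (4/7) = (+1)^2·(1/7); sign now +1
(1/7) = 1; final value = sign = +1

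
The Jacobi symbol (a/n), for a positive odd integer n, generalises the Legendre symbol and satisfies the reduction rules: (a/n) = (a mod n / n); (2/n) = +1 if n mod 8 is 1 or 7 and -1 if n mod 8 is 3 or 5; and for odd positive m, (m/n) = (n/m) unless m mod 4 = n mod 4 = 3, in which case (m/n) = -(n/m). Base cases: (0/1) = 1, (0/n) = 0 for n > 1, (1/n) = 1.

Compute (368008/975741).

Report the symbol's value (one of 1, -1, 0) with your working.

1

factor out 2^3: 368008 = 2^3·46001; with 975741 mod 8 = 5, (2/975741) = -1; sign now -1; continue with (46001/975741)
flip (46001/975741) -> (975741/46001): both odd, 46001 mod 4 = 1, 975741 mod 4 = 1, so the flip contributes +1; sign now -1
(975741/46001): 975741 mod 46001 = 9720, so (975741/46001) = (9720/46001)
factor out 2^3: 9720 = 2^3·1215; with 46001 mod 8 = 1, (2/46001) = +1; sign now -1; continue with (1215/46001)
flip (1215/46001) -> (46001/1215): both odd, 1215 mod 4 = 3, 46001 mod 4 = 1, so the flip contributes +1; sign now -1
(46001/1215): 46001 mod 1215 = 1046, so (46001/1215) = (1046/1215)
factor out 2^1: 1046 = 2^1·523; with 1215 mod 8 = 7, (2/1215) = +1; sign now -1; continue with (523/1215)
flip (523/1215) -> (1215/523): both odd, 523 mod 4 = 3, 1215 mod 4 = 3, so the flip contributes -1; sign now +1
(1215/523): 1215 mod 523 = 169, so (1215/523) = (169/523)
flip (169/523) -> (523/169): both odd, 169 mod 4 = 1, 523 mod 4 = 3, so the flip contributes +1; sign now +1
(523/169): 523 mod 169 = 16, so (523/169) = (16/169)
factor out 2^4: 16 = 2^4·1; with 169 mod 8 = 1, (2/169) = +1; sign now +1; continue with (1/169)
reached (1/169) = 1, so the symbol is +1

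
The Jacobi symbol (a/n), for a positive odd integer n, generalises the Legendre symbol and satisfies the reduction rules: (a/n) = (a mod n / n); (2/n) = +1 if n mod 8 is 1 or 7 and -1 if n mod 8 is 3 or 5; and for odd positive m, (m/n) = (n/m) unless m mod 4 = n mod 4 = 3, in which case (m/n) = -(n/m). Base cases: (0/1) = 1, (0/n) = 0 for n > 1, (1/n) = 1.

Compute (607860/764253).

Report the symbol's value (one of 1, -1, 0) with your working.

0

607860 = 2^2·151965; (2/764253) = -1 since 764253 mod 8 = 5, so (607860/764253) = (-1)^2·(151965/764253); sign now +1
reciprocity: (151965/764253) = +1·(764253/151965) since 151965 mod 4 = 1, 764253 mod 4 = 1; sign now +1
(764253/151965) = (4428/151965)   [reduce mod 151965]
4428 = 2^2·1107; (2/151965) = -1 since 151965 mod 8 = 5, so (4428/151965) = (-1)^2·(1107/151965); sign now +1
reciprocity: (1107/151965) = +1·(151965/1107) since 1107 mod 4 = 3, 151965 mod 4 = 1; sign now +1
(151965/1107) = (306/1107)   [reduce mod 1107]
306 = 2^1·153; (2/1107) = -1 since 1107 mod 8 = 3, so (306/1107) = (-1)^1·(153/1107); sign now -1
reciprocity: (153/1107) = +1·(1107/153) since 153 mod 4 = 1, 1107 mod 4 = 3; sign now -1
(1107/153) = (36/153)   [reduce mod 153]
36 = 2^2·9; (2/153) = +1 since 153 mod 8 = 1, so (36/153) = (+1)^2·(9/153); sign now -1
reciprocity: (9/153) = +1·(153/9) since 9 mod 4 = 1, 153 mod 4 = 1; sign now -1
(153/9) = (0/9)   [reduce mod 9]
(0/9) = 0   [gcd(a, n) > 1]; final value = 0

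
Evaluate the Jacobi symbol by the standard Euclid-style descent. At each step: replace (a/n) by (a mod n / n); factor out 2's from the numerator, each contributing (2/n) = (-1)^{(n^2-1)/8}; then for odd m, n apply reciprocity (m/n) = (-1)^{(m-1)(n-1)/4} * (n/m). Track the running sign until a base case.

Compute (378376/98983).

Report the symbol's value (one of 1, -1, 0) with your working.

(378376/98983) = (81427/98983)   [reduce mod 98983]
reciprocity: (81427/98983) = -1·(98983/81427) since 81427 mod 4 = 3, 98983 mod 4 = 3; sign now -1
(98983/81427) = (17556/81427)   [reduce mod 81427]
17556 = 2^2·4389; (2/81427) = -1 since 81427 mod 8 = 3, so (17556/81427) = (-1)^2·(4389/81427); sign now -1
reciprocity: (4389/81427) = +1·(81427/4389) since 4389 mod 4 = 1, 81427 mod 4 = 3; sign now -1
(81427/4389) = (2425/4389)   [reduce mod 4389]
reciprocity: (2425/4389) = +1·(4389/2425) since 2425 mod 4 = 1, 4389 mod 4 = 1; sign now -1
(4389/2425) = (1964/2425)   [reduce mod 2425]
1964 = 2^2·491; (2/2425) = +1 since 2425 mod 8 = 1, so (1964/2425) = (+1)^2·(491/2425); sign now -1
reciprocity: (491/2425) = +1·(2425/491) since 491 mod 4 = 3, 2425 mod 4 = 1; sign now -1
(2425/491) = (461/491)   [reduce mod 491]
reciprocity: (461/491) = +1·(491/461) since 461 mod 4 = 1, 491 mod 4 = 3; sign now -1
(491/461) = (30/461)   [reduce mod 461]
30 = 2^1·15; (2/461) = -1 since 461 mod 8 = 5, so (30/461) = (-1)^1·(15/461); sign now +1
reciprocity: (15/461) = +1·(461/15) since 15 mod 4 = 3, 461 mod 4 = 1; sign now +1
(461/15) = (11/15)   [reduce mod 15]
reciprocity: (11/15) = -1·(15/11) since 11 mod 4 = 3, 15 mod 4 = 3; sign now -1
(15/11) = (4/11)   [reduce mod 11]
4 = 2^2·1; (2/11) = -1 since 11 mod 8 = 3, so (4/11) = (-1)^2·(1/11); sign now -1
(1/11) = 1; final value = sign = -1

-1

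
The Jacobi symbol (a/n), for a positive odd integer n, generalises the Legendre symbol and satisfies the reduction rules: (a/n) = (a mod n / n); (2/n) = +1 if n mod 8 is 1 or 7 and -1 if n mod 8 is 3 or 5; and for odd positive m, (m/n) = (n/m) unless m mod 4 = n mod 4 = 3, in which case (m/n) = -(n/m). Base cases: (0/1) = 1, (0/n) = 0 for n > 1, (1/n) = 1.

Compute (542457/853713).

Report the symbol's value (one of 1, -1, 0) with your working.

reciprocity: (542457/853713) = +1·(853713/542457) since 542457 mod 4 = 1, 853713 mod 4 = 1; sign now +1
(853713/542457) = (311256/542457)   [reduce mod 542457]
311256 = 2^3·38907; (2/542457) = +1 since 542457 mod 8 = 1, so (311256/542457) = (+1)^3·(38907/542457); sign now +1
reciprocity: (38907/542457) = +1·(542457/38907) since 38907 mod 4 = 3, 542457 mod 4 = 1; sign now +1
(542457/38907) = (36666/38907)   [reduce mod 38907]
36666 = 2^1·18333; (2/38907) = -1 since 38907 mod 8 = 3, so (36666/38907) = (-1)^1·(18333/38907); sign now -1
reciprocity: (18333/38907) = +1·(38907/18333) since 18333 mod 4 = 1, 38907 mod 4 = 3; sign now -1
(38907/18333) = (2241/18333)   [reduce mod 18333]
reciprocity: (2241/18333) = +1·(18333/2241) since 2241 mod 4 = 1, 18333 mod 4 = 1; sign now -1
(18333/2241) = (405/2241)   [reduce mod 2241]
reciprocity: (405/2241) = +1·(2241/405) since 405 mod 4 = 1, 2241 mod 4 = 1; sign now -1
(2241/405) = (216/405)   [reduce mod 405]
216 = 2^3·27; (2/405) = -1 since 405 mod 8 = 5, so (216/405) = (-1)^3·(27/405); sign now +1
reciprocity: (27/405) = +1·(405/27) since 27 mod 4 = 3, 405 mod 4 = 1; sign now +1
(405/27) = (0/27)   [reduce mod 27]
(0/27) = 0   [gcd(a, n) > 1]; final value = 0

0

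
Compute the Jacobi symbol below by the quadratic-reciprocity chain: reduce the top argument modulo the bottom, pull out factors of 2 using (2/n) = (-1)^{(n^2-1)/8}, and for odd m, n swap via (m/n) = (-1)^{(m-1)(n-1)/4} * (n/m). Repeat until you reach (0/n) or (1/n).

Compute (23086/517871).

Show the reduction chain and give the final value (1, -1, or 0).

23086 = 2^1·11543; (2/517871) = +1 since 517871 mod 8 = 7, so (23086/517871) = (+1)^1·(11543/517871); sign now +1
reciprocity: (11543/517871) = -1·(517871/11543) since 11543 mod 4 = 3, 517871 mod 4 = 3; sign now -1
(517871/11543) = (9979/11543)   [reduce mod 11543]
reciprocity: (9979/11543) = -1·(11543/9979) since 9979 mod 4 = 3, 11543 mod 4 = 3; sign now +1
(11543/9979) = (1564/9979)   [reduce mod 9979]
1564 = 2^2·391; (2/9979) = -1 since 9979 mod 8 = 3, so (1564/9979) = (-1)^2·(391/9979); sign now +1
reciprocity: (391/9979) = -1·(9979/391) since 391 mod 4 = 3, 9979 mod 4 = 3; sign now -1
(9979/391) = (204/391)   [reduce mod 391]
204 = 2^2·51; (2/391) = +1 since 391 mod 8 = 7, so (204/391) = (+1)^2·(51/391); sign now -1
reciprocity: (51/391) = -1·(391/51) since 51 mod 4 = 3, 391 mod 4 = 3; sign now +1
(391/51) = (34/51)   [reduce mod 51]
34 = 2^1·17; (2/51) = -1 since 51 mod 8 = 3, so (34/51) = (-1)^1·(17/51); sign now -1
reciprocity: (17/51) = +1·(51/17) since 17 mod 4 = 1, 51 mod 4 = 3; sign now -1
(51/17) = (0/17)   [reduce mod 17]
(0/17) = 0   [gcd(a, n) > 1]; final value = 0

0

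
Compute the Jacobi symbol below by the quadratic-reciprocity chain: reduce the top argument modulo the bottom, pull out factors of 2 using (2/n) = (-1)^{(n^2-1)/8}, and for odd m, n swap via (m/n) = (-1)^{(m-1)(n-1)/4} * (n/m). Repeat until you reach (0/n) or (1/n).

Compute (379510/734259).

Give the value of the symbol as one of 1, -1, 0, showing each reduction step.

1

factor out 2^1: 379510 = 2^1·189755; with 734259 mod 8 = 3, (2/734259) = -1; sign now -1; continue with (189755/734259)
flip (189755/734259) -> (734259/189755): both odd, 189755 mod 4 = 3, 734259 mod 4 = 3, so the flip contributes -1; sign now +1
(734259/189755): 734259 mod 189755 = 164994, so (734259/189755) = (164994/189755)
factor out 2^1: 164994 = 2^1·82497; with 189755 mod 8 = 3, (2/189755) = -1; sign now -1; continue with (82497/189755)
flip (82497/189755) -> (189755/82497): both odd, 82497 mod 4 = 1, 189755 mod 4 = 3, so the flip contributes +1; sign now -1
(189755/82497): 189755 mod 82497 = 24761, so (189755/82497) = (24761/82497)
flip (24761/82497) -> (82497/24761): both odd, 24761 mod 4 = 1, 82497 mod 4 = 1, so the flip contributes +1; sign now -1
(82497/24761): 82497 mod 24761 = 8214, so (82497/24761) = (8214/24761)
factor out 2^1: 8214 = 2^1·4107; with 24761 mod 8 = 1, (2/24761) = +1; sign now -1; continue with (4107/24761)
flip (4107/24761) -> (24761/4107): both odd, 4107 mod 4 = 3, 24761 mod 4 = 1, so the flip contributes +1; sign now -1
(24761/4107): 24761 mod 4107 = 119, so (24761/4107) = (119/4107)
flip (119/4107) -> (4107/119): both odd, 119 mod 4 = 3, 4107 mod 4 = 3, so the flip contributes -1; sign now +1
(4107/119): 4107 mod 119 = 61, so (4107/119) = (61/119)
flip (61/119) -> (119/61): both odd, 61 mod 4 = 1, 119 mod 4 = 3, so the flip contributes +1; sign now +1
(119/61): 119 mod 61 = 58, so (119/61) = (58/61)
factor out 2^1: 58 = 2^1·29; with 61 mod 8 = 5, (2/61) = -1; sign now -1; continue with (29/61)
flip (29/61) -> (61/29): both odd, 29 mod 4 = 1, 61 mod 4 = 1, so the flip contributes +1; sign now -1
(61/29): 61 mod 29 = 3, so (61/29) = (3/29)
flip (3/29) -> (29/3): both odd, 3 mod 4 = 3, 29 mod 4 = 1, so the flip contributes +1; sign now -1
(29/3): 29 mod 3 = 2, so (29/3) = (2/3)
factor out 2^1: 2 = 2^1·1; with 3 mod 8 = 3, (2/3) = -1; sign now +1; continue with (1/3)
reached (1/3) = 1, so the symbol is +1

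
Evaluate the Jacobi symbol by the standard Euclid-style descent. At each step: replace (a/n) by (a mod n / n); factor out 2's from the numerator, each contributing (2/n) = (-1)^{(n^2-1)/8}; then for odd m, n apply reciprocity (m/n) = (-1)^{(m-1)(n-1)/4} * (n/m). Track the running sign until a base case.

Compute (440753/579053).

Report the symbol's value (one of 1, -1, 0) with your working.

reciprocity: (440753/579053) = +1·(579053/440753) since 440753 mod 4 = 1, 579053 mod 4 = 1; sign now +1
(579053/440753) = (138300/440753)   [reduce mod 440753]
138300 = 2^2·34575; (2/440753) = +1 since 440753 mod 8 = 1, so (138300/440753) = (+1)^2·(34575/440753); sign now +1
reciprocity: (34575/440753) = +1·(440753/34575) since 34575 mod 4 = 3, 440753 mod 4 = 1; sign now +1
(440753/34575) = (25853/34575)   [reduce mod 34575]
reciprocity: (25853/34575) = +1·(34575/25853) since 25853 mod 4 = 1, 34575 mod 4 = 3; sign now +1
(34575/25853) = (8722/25853)   [reduce mod 25853]
8722 = 2^1·4361; (2/25853) = -1 since 25853 mod 8 = 5, so (8722/25853) = (-1)^1·(4361/25853); sign now -1
reciprocity: (4361/25853) = +1·(25853/4361) since 4361 mod 4 = 1, 25853 mod 4 = 1; sign now -1
(25853/4361) = (4048/4361)   [reduce mod 4361]
4048 = 2^4·253; (2/4361) = +1 since 4361 mod 8 = 1, so (4048/4361) = (+1)^4·(253/4361); sign now -1
reciprocity: (253/4361) = +1·(4361/253) since 253 mod 4 = 1, 4361 mod 4 = 1; sign now -1
(4361/253) = (60/253)   [reduce mod 253]
60 = 2^2·15; (2/253) = -1 since 253 mod 8 = 5, so (60/253) = (-1)^2·(15/253); sign now -1
reciprocity: (15/253) = +1·(253/15) since 15 mod 4 = 3, 253 mod 4 = 1; sign now -1
(253/15) = (13/15)   [reduce mod 15]
reciprocity: (13/15) = +1·(15/13) since 13 mod 4 = 1, 15 mod 4 = 3; sign now -1
(15/13) = (2/13)   [reduce mod 13]
2 = 2^1·1; (2/13) = -1 since 13 mod 8 = 5, so (2/13) = (-1)^1·(1/13); sign now +1
(1/13) = 1; final value = sign = +1

1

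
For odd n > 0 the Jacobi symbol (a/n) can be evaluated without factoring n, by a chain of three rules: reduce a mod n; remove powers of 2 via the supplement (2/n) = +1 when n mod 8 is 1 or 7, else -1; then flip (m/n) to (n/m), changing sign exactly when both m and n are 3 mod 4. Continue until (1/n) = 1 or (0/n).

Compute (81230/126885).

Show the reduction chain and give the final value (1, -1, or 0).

factor out 2^1: 81230 = 2^1·40615; with 126885 mod 8 = 5, (2/126885) = -1; sign now -1; continue with (40615/126885)
flip (40615/126885) -> (126885/40615): both odd, 40615 mod 4 = 3, 126885 mod 4 = 1, so the flip contributes +1; sign now -1
(126885/40615): 126885 mod 40615 = 5040, so (126885/40615) = (5040/40615)
factor out 2^4: 5040 = 2^4·315; with 40615 mod 8 = 7, (2/40615) = +1; sign now -1; continue with (315/40615)
flip (315/40615) -> (40615/315): both odd, 315 mod 4 = 3, 40615 mod 4 = 3, so the flip contributes -1; sign now +1
(40615/315): 40615 mod 315 = 295, so (40615/315) = (295/315)
flip (295/315) -> (315/295): both odd, 295 mod 4 = 3, 315 mod 4 = 3, so the flip contributes -1; sign now -1
(315/295): 315 mod 295 = 20, so (315/295) = (20/295)
factor out 2^2: 20 = 2^2·5; with 295 mod 8 = 7, (2/295) = +1; sign now -1; continue with (5/295)
flip (5/295) -> (295/5): both odd, 5 mod 4 = 1, 295 mod 4 = 3, so the flip contributes +1; sign now -1
(295/5): 295 mod 5 = 0, so (295/5) = (0/5)
reached (0/5); gcd(a, n) > 1, so (0/5) = 0 and the symbol is 0

0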